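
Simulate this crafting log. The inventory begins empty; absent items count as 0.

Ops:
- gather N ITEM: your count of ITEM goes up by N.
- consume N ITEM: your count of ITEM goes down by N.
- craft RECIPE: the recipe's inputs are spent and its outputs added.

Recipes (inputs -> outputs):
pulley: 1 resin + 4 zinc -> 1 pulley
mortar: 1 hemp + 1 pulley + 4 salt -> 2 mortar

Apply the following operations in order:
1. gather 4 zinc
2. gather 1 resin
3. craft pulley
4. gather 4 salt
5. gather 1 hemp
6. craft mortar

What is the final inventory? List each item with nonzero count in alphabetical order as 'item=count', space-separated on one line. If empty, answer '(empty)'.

Answer: mortar=2

Derivation:
After 1 (gather 4 zinc): zinc=4
After 2 (gather 1 resin): resin=1 zinc=4
After 3 (craft pulley): pulley=1
After 4 (gather 4 salt): pulley=1 salt=4
After 5 (gather 1 hemp): hemp=1 pulley=1 salt=4
After 6 (craft mortar): mortar=2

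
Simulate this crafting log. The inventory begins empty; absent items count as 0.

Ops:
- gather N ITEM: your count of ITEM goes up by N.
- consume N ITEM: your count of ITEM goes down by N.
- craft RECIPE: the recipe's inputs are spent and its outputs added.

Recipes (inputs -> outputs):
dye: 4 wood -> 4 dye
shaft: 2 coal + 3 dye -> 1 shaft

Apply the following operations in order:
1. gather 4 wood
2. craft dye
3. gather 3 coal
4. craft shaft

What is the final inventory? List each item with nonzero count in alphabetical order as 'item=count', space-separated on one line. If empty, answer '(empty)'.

Answer: coal=1 dye=1 shaft=1

Derivation:
After 1 (gather 4 wood): wood=4
After 2 (craft dye): dye=4
After 3 (gather 3 coal): coal=3 dye=4
After 4 (craft shaft): coal=1 dye=1 shaft=1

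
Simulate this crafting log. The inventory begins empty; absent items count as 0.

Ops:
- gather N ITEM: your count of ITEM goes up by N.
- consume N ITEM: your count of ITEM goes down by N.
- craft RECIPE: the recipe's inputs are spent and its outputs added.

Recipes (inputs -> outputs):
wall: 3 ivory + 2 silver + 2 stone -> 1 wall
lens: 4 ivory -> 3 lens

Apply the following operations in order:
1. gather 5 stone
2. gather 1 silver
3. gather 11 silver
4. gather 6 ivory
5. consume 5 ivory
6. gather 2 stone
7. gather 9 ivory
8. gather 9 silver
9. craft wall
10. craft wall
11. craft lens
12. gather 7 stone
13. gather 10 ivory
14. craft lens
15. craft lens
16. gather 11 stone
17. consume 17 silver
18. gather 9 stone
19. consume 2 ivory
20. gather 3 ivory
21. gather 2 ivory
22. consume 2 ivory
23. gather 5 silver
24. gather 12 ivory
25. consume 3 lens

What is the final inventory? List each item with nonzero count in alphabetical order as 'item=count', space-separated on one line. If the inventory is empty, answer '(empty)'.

Answer: ivory=15 lens=6 silver=5 stone=30 wall=2

Derivation:
After 1 (gather 5 stone): stone=5
After 2 (gather 1 silver): silver=1 stone=5
After 3 (gather 11 silver): silver=12 stone=5
After 4 (gather 6 ivory): ivory=6 silver=12 stone=5
After 5 (consume 5 ivory): ivory=1 silver=12 stone=5
After 6 (gather 2 stone): ivory=1 silver=12 stone=7
After 7 (gather 9 ivory): ivory=10 silver=12 stone=7
After 8 (gather 9 silver): ivory=10 silver=21 stone=7
After 9 (craft wall): ivory=7 silver=19 stone=5 wall=1
After 10 (craft wall): ivory=4 silver=17 stone=3 wall=2
After 11 (craft lens): lens=3 silver=17 stone=3 wall=2
After 12 (gather 7 stone): lens=3 silver=17 stone=10 wall=2
After 13 (gather 10 ivory): ivory=10 lens=3 silver=17 stone=10 wall=2
After 14 (craft lens): ivory=6 lens=6 silver=17 stone=10 wall=2
After 15 (craft lens): ivory=2 lens=9 silver=17 stone=10 wall=2
After 16 (gather 11 stone): ivory=2 lens=9 silver=17 stone=21 wall=2
After 17 (consume 17 silver): ivory=2 lens=9 stone=21 wall=2
After 18 (gather 9 stone): ivory=2 lens=9 stone=30 wall=2
After 19 (consume 2 ivory): lens=9 stone=30 wall=2
After 20 (gather 3 ivory): ivory=3 lens=9 stone=30 wall=2
After 21 (gather 2 ivory): ivory=5 lens=9 stone=30 wall=2
After 22 (consume 2 ivory): ivory=3 lens=9 stone=30 wall=2
After 23 (gather 5 silver): ivory=3 lens=9 silver=5 stone=30 wall=2
After 24 (gather 12 ivory): ivory=15 lens=9 silver=5 stone=30 wall=2
After 25 (consume 3 lens): ivory=15 lens=6 silver=5 stone=30 wall=2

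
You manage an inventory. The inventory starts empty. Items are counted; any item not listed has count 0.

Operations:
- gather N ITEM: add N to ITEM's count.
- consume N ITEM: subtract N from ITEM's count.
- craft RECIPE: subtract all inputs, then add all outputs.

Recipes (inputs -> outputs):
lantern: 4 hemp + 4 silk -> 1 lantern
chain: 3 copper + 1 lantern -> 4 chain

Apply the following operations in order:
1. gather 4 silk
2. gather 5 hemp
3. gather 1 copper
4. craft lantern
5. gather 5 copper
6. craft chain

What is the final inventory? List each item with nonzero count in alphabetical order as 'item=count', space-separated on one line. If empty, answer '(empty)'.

After 1 (gather 4 silk): silk=4
After 2 (gather 5 hemp): hemp=5 silk=4
After 3 (gather 1 copper): copper=1 hemp=5 silk=4
After 4 (craft lantern): copper=1 hemp=1 lantern=1
After 5 (gather 5 copper): copper=6 hemp=1 lantern=1
After 6 (craft chain): chain=4 copper=3 hemp=1

Answer: chain=4 copper=3 hemp=1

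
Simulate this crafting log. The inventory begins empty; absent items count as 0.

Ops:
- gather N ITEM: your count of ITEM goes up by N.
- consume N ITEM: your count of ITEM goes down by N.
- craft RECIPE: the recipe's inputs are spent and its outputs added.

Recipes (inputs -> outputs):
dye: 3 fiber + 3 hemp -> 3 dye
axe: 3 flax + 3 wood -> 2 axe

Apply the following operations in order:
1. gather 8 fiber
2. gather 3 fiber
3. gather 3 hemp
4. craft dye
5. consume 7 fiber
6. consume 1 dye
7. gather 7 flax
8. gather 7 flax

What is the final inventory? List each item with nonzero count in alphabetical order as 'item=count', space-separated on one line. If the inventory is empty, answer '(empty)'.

After 1 (gather 8 fiber): fiber=8
After 2 (gather 3 fiber): fiber=11
After 3 (gather 3 hemp): fiber=11 hemp=3
After 4 (craft dye): dye=3 fiber=8
After 5 (consume 7 fiber): dye=3 fiber=1
After 6 (consume 1 dye): dye=2 fiber=1
After 7 (gather 7 flax): dye=2 fiber=1 flax=7
After 8 (gather 7 flax): dye=2 fiber=1 flax=14

Answer: dye=2 fiber=1 flax=14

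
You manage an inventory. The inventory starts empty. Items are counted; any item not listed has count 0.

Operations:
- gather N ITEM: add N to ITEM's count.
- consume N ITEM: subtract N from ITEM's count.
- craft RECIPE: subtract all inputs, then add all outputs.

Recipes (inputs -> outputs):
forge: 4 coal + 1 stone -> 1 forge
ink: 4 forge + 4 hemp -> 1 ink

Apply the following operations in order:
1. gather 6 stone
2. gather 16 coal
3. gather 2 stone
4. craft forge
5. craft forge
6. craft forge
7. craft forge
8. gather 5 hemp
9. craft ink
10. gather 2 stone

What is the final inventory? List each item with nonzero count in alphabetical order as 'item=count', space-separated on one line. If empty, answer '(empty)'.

Answer: hemp=1 ink=1 stone=6

Derivation:
After 1 (gather 6 stone): stone=6
After 2 (gather 16 coal): coal=16 stone=6
After 3 (gather 2 stone): coal=16 stone=8
After 4 (craft forge): coal=12 forge=1 stone=7
After 5 (craft forge): coal=8 forge=2 stone=6
After 6 (craft forge): coal=4 forge=3 stone=5
After 7 (craft forge): forge=4 stone=4
After 8 (gather 5 hemp): forge=4 hemp=5 stone=4
After 9 (craft ink): hemp=1 ink=1 stone=4
After 10 (gather 2 stone): hemp=1 ink=1 stone=6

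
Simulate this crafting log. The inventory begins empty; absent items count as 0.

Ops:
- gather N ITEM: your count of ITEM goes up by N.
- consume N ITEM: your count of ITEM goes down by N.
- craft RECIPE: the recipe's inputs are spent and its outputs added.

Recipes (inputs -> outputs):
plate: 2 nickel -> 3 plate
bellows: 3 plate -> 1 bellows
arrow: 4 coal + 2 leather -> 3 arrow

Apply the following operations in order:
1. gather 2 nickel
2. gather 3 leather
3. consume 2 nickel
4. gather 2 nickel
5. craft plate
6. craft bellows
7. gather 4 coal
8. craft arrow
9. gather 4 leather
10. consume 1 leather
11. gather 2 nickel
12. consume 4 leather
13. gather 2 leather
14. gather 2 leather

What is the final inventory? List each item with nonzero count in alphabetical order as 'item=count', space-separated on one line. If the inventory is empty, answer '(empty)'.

Answer: arrow=3 bellows=1 leather=4 nickel=2

Derivation:
After 1 (gather 2 nickel): nickel=2
After 2 (gather 3 leather): leather=3 nickel=2
After 3 (consume 2 nickel): leather=3
After 4 (gather 2 nickel): leather=3 nickel=2
After 5 (craft plate): leather=3 plate=3
After 6 (craft bellows): bellows=1 leather=3
After 7 (gather 4 coal): bellows=1 coal=4 leather=3
After 8 (craft arrow): arrow=3 bellows=1 leather=1
After 9 (gather 4 leather): arrow=3 bellows=1 leather=5
After 10 (consume 1 leather): arrow=3 bellows=1 leather=4
After 11 (gather 2 nickel): arrow=3 bellows=1 leather=4 nickel=2
After 12 (consume 4 leather): arrow=3 bellows=1 nickel=2
After 13 (gather 2 leather): arrow=3 bellows=1 leather=2 nickel=2
After 14 (gather 2 leather): arrow=3 bellows=1 leather=4 nickel=2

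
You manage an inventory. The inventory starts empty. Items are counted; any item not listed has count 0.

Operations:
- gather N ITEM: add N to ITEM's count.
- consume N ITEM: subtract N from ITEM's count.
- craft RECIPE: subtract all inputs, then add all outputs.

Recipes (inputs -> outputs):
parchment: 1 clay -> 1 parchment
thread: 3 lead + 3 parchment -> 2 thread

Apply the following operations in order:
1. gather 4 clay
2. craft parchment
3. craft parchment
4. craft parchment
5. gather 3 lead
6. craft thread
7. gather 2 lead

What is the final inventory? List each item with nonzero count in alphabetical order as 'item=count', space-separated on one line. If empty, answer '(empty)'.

After 1 (gather 4 clay): clay=4
After 2 (craft parchment): clay=3 parchment=1
After 3 (craft parchment): clay=2 parchment=2
After 4 (craft parchment): clay=1 parchment=3
After 5 (gather 3 lead): clay=1 lead=3 parchment=3
After 6 (craft thread): clay=1 thread=2
After 7 (gather 2 lead): clay=1 lead=2 thread=2

Answer: clay=1 lead=2 thread=2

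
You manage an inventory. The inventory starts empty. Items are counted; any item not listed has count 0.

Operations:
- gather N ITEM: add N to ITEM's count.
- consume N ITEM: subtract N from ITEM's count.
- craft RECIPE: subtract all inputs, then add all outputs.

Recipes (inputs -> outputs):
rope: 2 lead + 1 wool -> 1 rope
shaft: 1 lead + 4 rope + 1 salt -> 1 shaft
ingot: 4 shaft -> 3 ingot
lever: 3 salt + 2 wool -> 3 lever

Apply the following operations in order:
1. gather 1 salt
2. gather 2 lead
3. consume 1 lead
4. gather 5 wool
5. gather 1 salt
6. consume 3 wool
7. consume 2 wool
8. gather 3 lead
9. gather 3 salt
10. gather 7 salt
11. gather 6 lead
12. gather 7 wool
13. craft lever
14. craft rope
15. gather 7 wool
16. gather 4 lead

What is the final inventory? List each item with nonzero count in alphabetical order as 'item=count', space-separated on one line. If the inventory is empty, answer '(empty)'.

Answer: lead=12 lever=3 rope=1 salt=9 wool=11

Derivation:
After 1 (gather 1 salt): salt=1
After 2 (gather 2 lead): lead=2 salt=1
After 3 (consume 1 lead): lead=1 salt=1
After 4 (gather 5 wool): lead=1 salt=1 wool=5
After 5 (gather 1 salt): lead=1 salt=2 wool=5
After 6 (consume 3 wool): lead=1 salt=2 wool=2
After 7 (consume 2 wool): lead=1 salt=2
After 8 (gather 3 lead): lead=4 salt=2
After 9 (gather 3 salt): lead=4 salt=5
After 10 (gather 7 salt): lead=4 salt=12
After 11 (gather 6 lead): lead=10 salt=12
After 12 (gather 7 wool): lead=10 salt=12 wool=7
After 13 (craft lever): lead=10 lever=3 salt=9 wool=5
After 14 (craft rope): lead=8 lever=3 rope=1 salt=9 wool=4
After 15 (gather 7 wool): lead=8 lever=3 rope=1 salt=9 wool=11
After 16 (gather 4 lead): lead=12 lever=3 rope=1 salt=9 wool=11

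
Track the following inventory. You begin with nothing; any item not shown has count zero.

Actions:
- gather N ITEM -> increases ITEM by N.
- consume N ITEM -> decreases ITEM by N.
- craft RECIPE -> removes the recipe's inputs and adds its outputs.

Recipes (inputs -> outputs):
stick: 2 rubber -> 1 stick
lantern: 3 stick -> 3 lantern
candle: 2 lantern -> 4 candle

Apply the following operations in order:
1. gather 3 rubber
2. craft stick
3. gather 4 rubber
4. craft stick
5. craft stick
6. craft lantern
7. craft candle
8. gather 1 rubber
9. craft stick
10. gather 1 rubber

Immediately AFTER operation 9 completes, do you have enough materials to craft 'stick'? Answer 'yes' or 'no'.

Answer: no

Derivation:
After 1 (gather 3 rubber): rubber=3
After 2 (craft stick): rubber=1 stick=1
After 3 (gather 4 rubber): rubber=5 stick=1
After 4 (craft stick): rubber=3 stick=2
After 5 (craft stick): rubber=1 stick=3
After 6 (craft lantern): lantern=3 rubber=1
After 7 (craft candle): candle=4 lantern=1 rubber=1
After 8 (gather 1 rubber): candle=4 lantern=1 rubber=2
After 9 (craft stick): candle=4 lantern=1 stick=1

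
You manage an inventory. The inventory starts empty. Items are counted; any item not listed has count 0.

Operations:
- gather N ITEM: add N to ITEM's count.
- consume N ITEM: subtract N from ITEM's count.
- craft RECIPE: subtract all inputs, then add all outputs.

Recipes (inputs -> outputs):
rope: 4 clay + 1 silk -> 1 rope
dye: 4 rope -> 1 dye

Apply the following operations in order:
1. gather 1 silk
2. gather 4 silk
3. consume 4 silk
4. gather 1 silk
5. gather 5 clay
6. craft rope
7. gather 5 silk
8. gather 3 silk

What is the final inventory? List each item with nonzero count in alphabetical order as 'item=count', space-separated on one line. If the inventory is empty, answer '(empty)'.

After 1 (gather 1 silk): silk=1
After 2 (gather 4 silk): silk=5
After 3 (consume 4 silk): silk=1
After 4 (gather 1 silk): silk=2
After 5 (gather 5 clay): clay=5 silk=2
After 6 (craft rope): clay=1 rope=1 silk=1
After 7 (gather 5 silk): clay=1 rope=1 silk=6
After 8 (gather 3 silk): clay=1 rope=1 silk=9

Answer: clay=1 rope=1 silk=9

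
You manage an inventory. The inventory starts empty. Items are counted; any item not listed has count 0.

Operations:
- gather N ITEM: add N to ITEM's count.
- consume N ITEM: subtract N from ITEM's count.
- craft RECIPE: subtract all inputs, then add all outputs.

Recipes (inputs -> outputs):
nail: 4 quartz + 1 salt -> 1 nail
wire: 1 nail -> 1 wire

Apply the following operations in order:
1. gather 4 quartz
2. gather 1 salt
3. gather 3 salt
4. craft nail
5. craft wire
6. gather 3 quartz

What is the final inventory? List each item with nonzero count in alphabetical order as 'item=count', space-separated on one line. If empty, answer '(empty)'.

Answer: quartz=3 salt=3 wire=1

Derivation:
After 1 (gather 4 quartz): quartz=4
After 2 (gather 1 salt): quartz=4 salt=1
After 3 (gather 3 salt): quartz=4 salt=4
After 4 (craft nail): nail=1 salt=3
After 5 (craft wire): salt=3 wire=1
After 6 (gather 3 quartz): quartz=3 salt=3 wire=1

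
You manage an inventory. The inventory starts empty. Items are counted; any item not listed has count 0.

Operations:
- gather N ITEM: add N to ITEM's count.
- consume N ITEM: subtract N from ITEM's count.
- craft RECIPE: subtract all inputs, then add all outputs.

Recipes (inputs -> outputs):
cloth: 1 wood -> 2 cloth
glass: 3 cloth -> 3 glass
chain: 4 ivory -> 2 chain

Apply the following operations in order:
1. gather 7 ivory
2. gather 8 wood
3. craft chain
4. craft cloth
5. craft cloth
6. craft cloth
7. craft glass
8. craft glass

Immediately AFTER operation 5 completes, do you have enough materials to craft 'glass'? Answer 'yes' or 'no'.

After 1 (gather 7 ivory): ivory=7
After 2 (gather 8 wood): ivory=7 wood=8
After 3 (craft chain): chain=2 ivory=3 wood=8
After 4 (craft cloth): chain=2 cloth=2 ivory=3 wood=7
After 5 (craft cloth): chain=2 cloth=4 ivory=3 wood=6

Answer: yes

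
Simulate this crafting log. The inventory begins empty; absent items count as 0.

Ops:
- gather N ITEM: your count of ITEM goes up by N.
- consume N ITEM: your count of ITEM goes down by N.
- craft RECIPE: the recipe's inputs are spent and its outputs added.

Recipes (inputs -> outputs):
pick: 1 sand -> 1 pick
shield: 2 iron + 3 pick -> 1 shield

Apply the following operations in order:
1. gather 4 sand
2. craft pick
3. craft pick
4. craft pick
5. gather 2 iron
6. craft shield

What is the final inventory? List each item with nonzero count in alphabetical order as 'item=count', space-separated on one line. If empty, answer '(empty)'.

Answer: sand=1 shield=1

Derivation:
After 1 (gather 4 sand): sand=4
After 2 (craft pick): pick=1 sand=3
After 3 (craft pick): pick=2 sand=2
After 4 (craft pick): pick=3 sand=1
After 5 (gather 2 iron): iron=2 pick=3 sand=1
After 6 (craft shield): sand=1 shield=1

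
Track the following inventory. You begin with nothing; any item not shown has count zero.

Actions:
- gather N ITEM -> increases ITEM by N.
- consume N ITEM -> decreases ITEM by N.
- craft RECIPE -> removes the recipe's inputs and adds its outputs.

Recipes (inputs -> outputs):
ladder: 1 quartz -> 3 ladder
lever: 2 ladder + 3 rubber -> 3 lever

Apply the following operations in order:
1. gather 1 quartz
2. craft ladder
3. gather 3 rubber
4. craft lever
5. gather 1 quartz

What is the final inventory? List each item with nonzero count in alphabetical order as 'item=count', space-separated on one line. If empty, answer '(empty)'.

After 1 (gather 1 quartz): quartz=1
After 2 (craft ladder): ladder=3
After 3 (gather 3 rubber): ladder=3 rubber=3
After 4 (craft lever): ladder=1 lever=3
After 5 (gather 1 quartz): ladder=1 lever=3 quartz=1

Answer: ladder=1 lever=3 quartz=1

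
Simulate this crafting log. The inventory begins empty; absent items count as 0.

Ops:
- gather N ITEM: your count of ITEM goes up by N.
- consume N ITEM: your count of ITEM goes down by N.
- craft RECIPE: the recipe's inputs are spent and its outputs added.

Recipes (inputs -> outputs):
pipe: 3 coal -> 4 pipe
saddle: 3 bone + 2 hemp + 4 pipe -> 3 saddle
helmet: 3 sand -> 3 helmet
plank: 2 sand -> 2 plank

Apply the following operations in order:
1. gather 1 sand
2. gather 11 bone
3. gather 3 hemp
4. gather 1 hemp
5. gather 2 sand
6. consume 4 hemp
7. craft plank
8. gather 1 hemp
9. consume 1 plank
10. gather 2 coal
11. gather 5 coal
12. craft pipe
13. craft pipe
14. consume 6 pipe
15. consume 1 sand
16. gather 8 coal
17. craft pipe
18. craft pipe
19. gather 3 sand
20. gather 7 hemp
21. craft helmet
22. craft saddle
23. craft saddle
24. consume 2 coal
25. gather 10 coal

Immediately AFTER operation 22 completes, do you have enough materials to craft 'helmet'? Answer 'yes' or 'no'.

Answer: no

Derivation:
After 1 (gather 1 sand): sand=1
After 2 (gather 11 bone): bone=11 sand=1
After 3 (gather 3 hemp): bone=11 hemp=3 sand=1
After 4 (gather 1 hemp): bone=11 hemp=4 sand=1
After 5 (gather 2 sand): bone=11 hemp=4 sand=3
After 6 (consume 4 hemp): bone=11 sand=3
After 7 (craft plank): bone=11 plank=2 sand=1
After 8 (gather 1 hemp): bone=11 hemp=1 plank=2 sand=1
After 9 (consume 1 plank): bone=11 hemp=1 plank=1 sand=1
After 10 (gather 2 coal): bone=11 coal=2 hemp=1 plank=1 sand=1
After 11 (gather 5 coal): bone=11 coal=7 hemp=1 plank=1 sand=1
After 12 (craft pipe): bone=11 coal=4 hemp=1 pipe=4 plank=1 sand=1
After 13 (craft pipe): bone=11 coal=1 hemp=1 pipe=8 plank=1 sand=1
After 14 (consume 6 pipe): bone=11 coal=1 hemp=1 pipe=2 plank=1 sand=1
After 15 (consume 1 sand): bone=11 coal=1 hemp=1 pipe=2 plank=1
After 16 (gather 8 coal): bone=11 coal=9 hemp=1 pipe=2 plank=1
After 17 (craft pipe): bone=11 coal=6 hemp=1 pipe=6 plank=1
After 18 (craft pipe): bone=11 coal=3 hemp=1 pipe=10 plank=1
After 19 (gather 3 sand): bone=11 coal=3 hemp=1 pipe=10 plank=1 sand=3
After 20 (gather 7 hemp): bone=11 coal=3 hemp=8 pipe=10 plank=1 sand=3
After 21 (craft helmet): bone=11 coal=3 helmet=3 hemp=8 pipe=10 plank=1
After 22 (craft saddle): bone=8 coal=3 helmet=3 hemp=6 pipe=6 plank=1 saddle=3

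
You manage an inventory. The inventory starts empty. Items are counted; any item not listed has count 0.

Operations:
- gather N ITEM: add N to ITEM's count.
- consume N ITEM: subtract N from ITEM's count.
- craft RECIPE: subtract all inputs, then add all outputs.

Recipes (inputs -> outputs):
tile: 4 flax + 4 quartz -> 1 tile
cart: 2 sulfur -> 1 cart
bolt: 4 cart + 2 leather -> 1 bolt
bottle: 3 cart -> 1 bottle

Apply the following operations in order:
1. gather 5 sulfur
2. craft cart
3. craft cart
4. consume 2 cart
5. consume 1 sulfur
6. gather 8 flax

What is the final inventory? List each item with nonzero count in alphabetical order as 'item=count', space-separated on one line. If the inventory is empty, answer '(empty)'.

After 1 (gather 5 sulfur): sulfur=5
After 2 (craft cart): cart=1 sulfur=3
After 3 (craft cart): cart=2 sulfur=1
After 4 (consume 2 cart): sulfur=1
After 5 (consume 1 sulfur): (empty)
After 6 (gather 8 flax): flax=8

Answer: flax=8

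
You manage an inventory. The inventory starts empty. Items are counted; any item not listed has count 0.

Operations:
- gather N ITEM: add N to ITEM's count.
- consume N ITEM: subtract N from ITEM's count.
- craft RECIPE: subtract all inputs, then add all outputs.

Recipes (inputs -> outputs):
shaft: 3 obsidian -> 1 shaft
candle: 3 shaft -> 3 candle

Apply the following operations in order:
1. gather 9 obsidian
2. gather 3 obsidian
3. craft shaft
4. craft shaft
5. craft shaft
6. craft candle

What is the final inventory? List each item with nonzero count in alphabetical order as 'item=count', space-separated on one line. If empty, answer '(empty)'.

After 1 (gather 9 obsidian): obsidian=9
After 2 (gather 3 obsidian): obsidian=12
After 3 (craft shaft): obsidian=9 shaft=1
After 4 (craft shaft): obsidian=6 shaft=2
After 5 (craft shaft): obsidian=3 shaft=3
After 6 (craft candle): candle=3 obsidian=3

Answer: candle=3 obsidian=3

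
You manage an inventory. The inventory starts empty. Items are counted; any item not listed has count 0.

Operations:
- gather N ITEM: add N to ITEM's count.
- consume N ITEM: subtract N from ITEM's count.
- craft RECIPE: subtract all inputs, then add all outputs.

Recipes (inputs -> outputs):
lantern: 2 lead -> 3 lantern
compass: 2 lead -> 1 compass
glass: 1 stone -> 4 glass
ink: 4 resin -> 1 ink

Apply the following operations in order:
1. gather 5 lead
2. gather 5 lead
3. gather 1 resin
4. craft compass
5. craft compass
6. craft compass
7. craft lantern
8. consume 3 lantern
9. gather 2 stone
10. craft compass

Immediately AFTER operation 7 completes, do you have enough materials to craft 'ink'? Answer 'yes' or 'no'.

After 1 (gather 5 lead): lead=5
After 2 (gather 5 lead): lead=10
After 3 (gather 1 resin): lead=10 resin=1
After 4 (craft compass): compass=1 lead=8 resin=1
After 5 (craft compass): compass=2 lead=6 resin=1
After 6 (craft compass): compass=3 lead=4 resin=1
After 7 (craft lantern): compass=3 lantern=3 lead=2 resin=1

Answer: no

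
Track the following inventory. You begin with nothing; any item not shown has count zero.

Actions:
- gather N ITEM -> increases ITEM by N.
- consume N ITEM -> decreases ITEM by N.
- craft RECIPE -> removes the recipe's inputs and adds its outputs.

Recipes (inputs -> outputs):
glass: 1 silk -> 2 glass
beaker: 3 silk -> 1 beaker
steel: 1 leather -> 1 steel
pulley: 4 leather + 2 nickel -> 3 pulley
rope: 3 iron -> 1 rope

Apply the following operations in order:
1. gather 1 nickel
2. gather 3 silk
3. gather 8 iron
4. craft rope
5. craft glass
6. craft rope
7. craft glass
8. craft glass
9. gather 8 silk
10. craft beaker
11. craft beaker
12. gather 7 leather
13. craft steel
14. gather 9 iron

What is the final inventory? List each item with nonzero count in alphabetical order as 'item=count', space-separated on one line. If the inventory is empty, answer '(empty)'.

Answer: beaker=2 glass=6 iron=11 leather=6 nickel=1 rope=2 silk=2 steel=1

Derivation:
After 1 (gather 1 nickel): nickel=1
After 2 (gather 3 silk): nickel=1 silk=3
After 3 (gather 8 iron): iron=8 nickel=1 silk=3
After 4 (craft rope): iron=5 nickel=1 rope=1 silk=3
After 5 (craft glass): glass=2 iron=5 nickel=1 rope=1 silk=2
After 6 (craft rope): glass=2 iron=2 nickel=1 rope=2 silk=2
After 7 (craft glass): glass=4 iron=2 nickel=1 rope=2 silk=1
After 8 (craft glass): glass=6 iron=2 nickel=1 rope=2
After 9 (gather 8 silk): glass=6 iron=2 nickel=1 rope=2 silk=8
After 10 (craft beaker): beaker=1 glass=6 iron=2 nickel=1 rope=2 silk=5
After 11 (craft beaker): beaker=2 glass=6 iron=2 nickel=1 rope=2 silk=2
After 12 (gather 7 leather): beaker=2 glass=6 iron=2 leather=7 nickel=1 rope=2 silk=2
After 13 (craft steel): beaker=2 glass=6 iron=2 leather=6 nickel=1 rope=2 silk=2 steel=1
After 14 (gather 9 iron): beaker=2 glass=6 iron=11 leather=6 nickel=1 rope=2 silk=2 steel=1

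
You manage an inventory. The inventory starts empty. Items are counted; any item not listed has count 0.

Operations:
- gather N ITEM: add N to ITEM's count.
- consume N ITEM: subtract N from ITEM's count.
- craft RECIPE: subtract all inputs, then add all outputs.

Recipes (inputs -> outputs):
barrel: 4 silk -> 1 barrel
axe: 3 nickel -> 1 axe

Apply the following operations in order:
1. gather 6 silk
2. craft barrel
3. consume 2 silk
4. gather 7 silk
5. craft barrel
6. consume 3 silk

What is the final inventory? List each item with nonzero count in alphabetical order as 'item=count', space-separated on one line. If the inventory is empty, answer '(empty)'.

After 1 (gather 6 silk): silk=6
After 2 (craft barrel): barrel=1 silk=2
After 3 (consume 2 silk): barrel=1
After 4 (gather 7 silk): barrel=1 silk=7
After 5 (craft barrel): barrel=2 silk=3
After 6 (consume 3 silk): barrel=2

Answer: barrel=2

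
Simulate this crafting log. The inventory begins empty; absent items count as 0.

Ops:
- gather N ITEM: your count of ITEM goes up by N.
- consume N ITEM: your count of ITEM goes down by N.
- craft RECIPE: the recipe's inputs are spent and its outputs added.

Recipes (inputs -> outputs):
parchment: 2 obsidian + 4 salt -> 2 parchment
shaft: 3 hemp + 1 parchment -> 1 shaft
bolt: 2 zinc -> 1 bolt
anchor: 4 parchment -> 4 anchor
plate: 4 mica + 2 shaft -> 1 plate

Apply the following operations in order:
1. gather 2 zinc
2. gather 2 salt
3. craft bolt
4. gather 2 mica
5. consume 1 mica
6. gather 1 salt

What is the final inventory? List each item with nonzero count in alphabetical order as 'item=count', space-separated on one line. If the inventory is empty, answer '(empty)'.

Answer: bolt=1 mica=1 salt=3

Derivation:
After 1 (gather 2 zinc): zinc=2
After 2 (gather 2 salt): salt=2 zinc=2
After 3 (craft bolt): bolt=1 salt=2
After 4 (gather 2 mica): bolt=1 mica=2 salt=2
After 5 (consume 1 mica): bolt=1 mica=1 salt=2
After 6 (gather 1 salt): bolt=1 mica=1 salt=3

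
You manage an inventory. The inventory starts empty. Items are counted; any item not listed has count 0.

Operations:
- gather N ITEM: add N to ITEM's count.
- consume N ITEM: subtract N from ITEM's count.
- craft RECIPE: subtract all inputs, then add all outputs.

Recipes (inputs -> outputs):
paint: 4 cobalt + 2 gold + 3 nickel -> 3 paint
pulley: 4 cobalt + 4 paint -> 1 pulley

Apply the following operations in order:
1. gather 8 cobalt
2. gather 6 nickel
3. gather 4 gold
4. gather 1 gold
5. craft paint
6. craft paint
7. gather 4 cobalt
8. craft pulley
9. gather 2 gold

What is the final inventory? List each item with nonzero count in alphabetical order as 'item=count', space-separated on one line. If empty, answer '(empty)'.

After 1 (gather 8 cobalt): cobalt=8
After 2 (gather 6 nickel): cobalt=8 nickel=6
After 3 (gather 4 gold): cobalt=8 gold=4 nickel=6
After 4 (gather 1 gold): cobalt=8 gold=5 nickel=6
After 5 (craft paint): cobalt=4 gold=3 nickel=3 paint=3
After 6 (craft paint): gold=1 paint=6
After 7 (gather 4 cobalt): cobalt=4 gold=1 paint=6
After 8 (craft pulley): gold=1 paint=2 pulley=1
After 9 (gather 2 gold): gold=3 paint=2 pulley=1

Answer: gold=3 paint=2 pulley=1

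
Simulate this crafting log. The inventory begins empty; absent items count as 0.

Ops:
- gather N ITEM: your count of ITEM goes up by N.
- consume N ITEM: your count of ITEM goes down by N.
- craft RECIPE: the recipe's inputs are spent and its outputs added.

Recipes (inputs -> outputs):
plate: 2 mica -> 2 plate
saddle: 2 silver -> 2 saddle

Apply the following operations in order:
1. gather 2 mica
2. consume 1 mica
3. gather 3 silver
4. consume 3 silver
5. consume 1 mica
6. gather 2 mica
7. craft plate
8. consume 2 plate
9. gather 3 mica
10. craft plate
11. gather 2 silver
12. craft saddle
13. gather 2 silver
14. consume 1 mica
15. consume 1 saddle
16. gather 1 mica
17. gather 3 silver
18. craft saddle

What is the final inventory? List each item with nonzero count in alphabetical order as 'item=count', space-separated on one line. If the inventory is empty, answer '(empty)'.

Answer: mica=1 plate=2 saddle=3 silver=3

Derivation:
After 1 (gather 2 mica): mica=2
After 2 (consume 1 mica): mica=1
After 3 (gather 3 silver): mica=1 silver=3
After 4 (consume 3 silver): mica=1
After 5 (consume 1 mica): (empty)
After 6 (gather 2 mica): mica=2
After 7 (craft plate): plate=2
After 8 (consume 2 plate): (empty)
After 9 (gather 3 mica): mica=3
After 10 (craft plate): mica=1 plate=2
After 11 (gather 2 silver): mica=1 plate=2 silver=2
After 12 (craft saddle): mica=1 plate=2 saddle=2
After 13 (gather 2 silver): mica=1 plate=2 saddle=2 silver=2
After 14 (consume 1 mica): plate=2 saddle=2 silver=2
After 15 (consume 1 saddle): plate=2 saddle=1 silver=2
After 16 (gather 1 mica): mica=1 plate=2 saddle=1 silver=2
After 17 (gather 3 silver): mica=1 plate=2 saddle=1 silver=5
After 18 (craft saddle): mica=1 plate=2 saddle=3 silver=3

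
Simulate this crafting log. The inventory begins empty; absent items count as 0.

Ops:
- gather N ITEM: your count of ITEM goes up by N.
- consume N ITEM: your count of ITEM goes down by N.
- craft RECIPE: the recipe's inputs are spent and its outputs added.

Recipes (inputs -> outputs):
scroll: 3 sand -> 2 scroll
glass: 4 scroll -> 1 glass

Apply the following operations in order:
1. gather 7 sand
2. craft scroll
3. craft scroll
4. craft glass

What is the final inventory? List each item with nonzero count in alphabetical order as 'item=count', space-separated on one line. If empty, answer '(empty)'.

After 1 (gather 7 sand): sand=7
After 2 (craft scroll): sand=4 scroll=2
After 3 (craft scroll): sand=1 scroll=4
After 4 (craft glass): glass=1 sand=1

Answer: glass=1 sand=1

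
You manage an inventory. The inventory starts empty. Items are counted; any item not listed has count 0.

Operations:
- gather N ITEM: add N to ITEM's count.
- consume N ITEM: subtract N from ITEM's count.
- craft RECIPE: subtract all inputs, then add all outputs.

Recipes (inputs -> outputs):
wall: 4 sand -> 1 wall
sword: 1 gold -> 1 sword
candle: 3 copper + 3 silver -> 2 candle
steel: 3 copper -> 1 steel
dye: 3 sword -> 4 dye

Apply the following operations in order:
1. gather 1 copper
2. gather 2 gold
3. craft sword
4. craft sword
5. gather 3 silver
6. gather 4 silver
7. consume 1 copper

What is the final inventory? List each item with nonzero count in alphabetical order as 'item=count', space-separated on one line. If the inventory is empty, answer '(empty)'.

After 1 (gather 1 copper): copper=1
After 2 (gather 2 gold): copper=1 gold=2
After 3 (craft sword): copper=1 gold=1 sword=1
After 4 (craft sword): copper=1 sword=2
After 5 (gather 3 silver): copper=1 silver=3 sword=2
After 6 (gather 4 silver): copper=1 silver=7 sword=2
After 7 (consume 1 copper): silver=7 sword=2

Answer: silver=7 sword=2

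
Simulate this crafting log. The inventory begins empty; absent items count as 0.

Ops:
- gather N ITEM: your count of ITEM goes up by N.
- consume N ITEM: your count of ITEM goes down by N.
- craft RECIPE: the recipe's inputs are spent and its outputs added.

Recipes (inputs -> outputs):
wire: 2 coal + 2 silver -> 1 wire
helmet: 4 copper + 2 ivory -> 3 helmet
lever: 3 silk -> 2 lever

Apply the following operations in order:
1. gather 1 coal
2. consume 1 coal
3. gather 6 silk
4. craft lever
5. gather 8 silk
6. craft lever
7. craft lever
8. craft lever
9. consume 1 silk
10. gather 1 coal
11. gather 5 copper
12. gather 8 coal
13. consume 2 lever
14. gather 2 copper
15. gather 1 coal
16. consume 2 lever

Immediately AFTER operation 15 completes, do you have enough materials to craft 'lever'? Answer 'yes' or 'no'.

After 1 (gather 1 coal): coal=1
After 2 (consume 1 coal): (empty)
After 3 (gather 6 silk): silk=6
After 4 (craft lever): lever=2 silk=3
After 5 (gather 8 silk): lever=2 silk=11
After 6 (craft lever): lever=4 silk=8
After 7 (craft lever): lever=6 silk=5
After 8 (craft lever): lever=8 silk=2
After 9 (consume 1 silk): lever=8 silk=1
After 10 (gather 1 coal): coal=1 lever=8 silk=1
After 11 (gather 5 copper): coal=1 copper=5 lever=8 silk=1
After 12 (gather 8 coal): coal=9 copper=5 lever=8 silk=1
After 13 (consume 2 lever): coal=9 copper=5 lever=6 silk=1
After 14 (gather 2 copper): coal=9 copper=7 lever=6 silk=1
After 15 (gather 1 coal): coal=10 copper=7 lever=6 silk=1

Answer: no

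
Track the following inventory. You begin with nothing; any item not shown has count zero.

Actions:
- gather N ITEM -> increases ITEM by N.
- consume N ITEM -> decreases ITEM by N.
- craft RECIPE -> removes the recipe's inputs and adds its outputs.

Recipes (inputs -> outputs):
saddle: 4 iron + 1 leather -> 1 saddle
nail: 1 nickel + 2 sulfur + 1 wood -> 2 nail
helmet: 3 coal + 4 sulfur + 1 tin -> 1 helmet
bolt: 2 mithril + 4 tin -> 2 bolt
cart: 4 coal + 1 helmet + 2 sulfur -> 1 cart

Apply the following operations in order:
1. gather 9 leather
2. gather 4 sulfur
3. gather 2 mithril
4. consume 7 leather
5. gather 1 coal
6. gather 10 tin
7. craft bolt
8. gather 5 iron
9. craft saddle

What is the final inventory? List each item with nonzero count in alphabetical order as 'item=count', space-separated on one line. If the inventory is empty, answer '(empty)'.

Answer: bolt=2 coal=1 iron=1 leather=1 saddle=1 sulfur=4 tin=6

Derivation:
After 1 (gather 9 leather): leather=9
After 2 (gather 4 sulfur): leather=9 sulfur=4
After 3 (gather 2 mithril): leather=9 mithril=2 sulfur=4
After 4 (consume 7 leather): leather=2 mithril=2 sulfur=4
After 5 (gather 1 coal): coal=1 leather=2 mithril=2 sulfur=4
After 6 (gather 10 tin): coal=1 leather=2 mithril=2 sulfur=4 tin=10
After 7 (craft bolt): bolt=2 coal=1 leather=2 sulfur=4 tin=6
After 8 (gather 5 iron): bolt=2 coal=1 iron=5 leather=2 sulfur=4 tin=6
After 9 (craft saddle): bolt=2 coal=1 iron=1 leather=1 saddle=1 sulfur=4 tin=6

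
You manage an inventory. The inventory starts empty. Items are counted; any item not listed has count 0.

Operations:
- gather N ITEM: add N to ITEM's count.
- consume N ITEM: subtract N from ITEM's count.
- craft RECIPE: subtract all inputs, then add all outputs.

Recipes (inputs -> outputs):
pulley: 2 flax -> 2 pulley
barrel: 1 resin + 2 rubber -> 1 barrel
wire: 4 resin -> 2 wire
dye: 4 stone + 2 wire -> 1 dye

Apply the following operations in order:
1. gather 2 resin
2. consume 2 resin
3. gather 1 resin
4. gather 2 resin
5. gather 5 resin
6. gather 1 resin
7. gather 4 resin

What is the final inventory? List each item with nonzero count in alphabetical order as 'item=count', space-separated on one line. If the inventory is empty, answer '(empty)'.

Answer: resin=13

Derivation:
After 1 (gather 2 resin): resin=2
After 2 (consume 2 resin): (empty)
After 3 (gather 1 resin): resin=1
After 4 (gather 2 resin): resin=3
After 5 (gather 5 resin): resin=8
After 6 (gather 1 resin): resin=9
After 7 (gather 4 resin): resin=13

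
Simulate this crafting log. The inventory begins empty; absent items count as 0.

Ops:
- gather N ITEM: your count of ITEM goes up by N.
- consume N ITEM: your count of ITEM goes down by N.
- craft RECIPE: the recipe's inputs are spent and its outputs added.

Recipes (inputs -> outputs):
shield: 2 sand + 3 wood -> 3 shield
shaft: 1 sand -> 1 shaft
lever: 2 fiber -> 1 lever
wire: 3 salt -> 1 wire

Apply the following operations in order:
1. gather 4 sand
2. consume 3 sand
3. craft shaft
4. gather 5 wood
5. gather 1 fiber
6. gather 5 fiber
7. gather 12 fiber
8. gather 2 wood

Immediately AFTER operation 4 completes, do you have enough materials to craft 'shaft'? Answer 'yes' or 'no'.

After 1 (gather 4 sand): sand=4
After 2 (consume 3 sand): sand=1
After 3 (craft shaft): shaft=1
After 4 (gather 5 wood): shaft=1 wood=5

Answer: no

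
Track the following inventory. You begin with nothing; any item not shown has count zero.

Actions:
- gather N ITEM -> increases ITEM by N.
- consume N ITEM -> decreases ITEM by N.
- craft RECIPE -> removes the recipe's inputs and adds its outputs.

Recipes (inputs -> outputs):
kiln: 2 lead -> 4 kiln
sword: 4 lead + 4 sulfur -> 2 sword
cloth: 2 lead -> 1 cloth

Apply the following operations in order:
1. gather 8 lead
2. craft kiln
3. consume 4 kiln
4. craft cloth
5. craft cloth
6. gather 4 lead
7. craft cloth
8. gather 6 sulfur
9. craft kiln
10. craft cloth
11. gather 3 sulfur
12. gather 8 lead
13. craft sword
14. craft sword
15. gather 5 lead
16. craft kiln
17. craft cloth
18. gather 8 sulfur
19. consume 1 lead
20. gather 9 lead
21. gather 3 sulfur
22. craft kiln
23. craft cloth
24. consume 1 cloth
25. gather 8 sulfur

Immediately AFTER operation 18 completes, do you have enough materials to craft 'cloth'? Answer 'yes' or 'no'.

Answer: no

Derivation:
After 1 (gather 8 lead): lead=8
After 2 (craft kiln): kiln=4 lead=6
After 3 (consume 4 kiln): lead=6
After 4 (craft cloth): cloth=1 lead=4
After 5 (craft cloth): cloth=2 lead=2
After 6 (gather 4 lead): cloth=2 lead=6
After 7 (craft cloth): cloth=3 lead=4
After 8 (gather 6 sulfur): cloth=3 lead=4 sulfur=6
After 9 (craft kiln): cloth=3 kiln=4 lead=2 sulfur=6
After 10 (craft cloth): cloth=4 kiln=4 sulfur=6
After 11 (gather 3 sulfur): cloth=4 kiln=4 sulfur=9
After 12 (gather 8 lead): cloth=4 kiln=4 lead=8 sulfur=9
After 13 (craft sword): cloth=4 kiln=4 lead=4 sulfur=5 sword=2
After 14 (craft sword): cloth=4 kiln=4 sulfur=1 sword=4
After 15 (gather 5 lead): cloth=4 kiln=4 lead=5 sulfur=1 sword=4
After 16 (craft kiln): cloth=4 kiln=8 lead=3 sulfur=1 sword=4
After 17 (craft cloth): cloth=5 kiln=8 lead=1 sulfur=1 sword=4
After 18 (gather 8 sulfur): cloth=5 kiln=8 lead=1 sulfur=9 sword=4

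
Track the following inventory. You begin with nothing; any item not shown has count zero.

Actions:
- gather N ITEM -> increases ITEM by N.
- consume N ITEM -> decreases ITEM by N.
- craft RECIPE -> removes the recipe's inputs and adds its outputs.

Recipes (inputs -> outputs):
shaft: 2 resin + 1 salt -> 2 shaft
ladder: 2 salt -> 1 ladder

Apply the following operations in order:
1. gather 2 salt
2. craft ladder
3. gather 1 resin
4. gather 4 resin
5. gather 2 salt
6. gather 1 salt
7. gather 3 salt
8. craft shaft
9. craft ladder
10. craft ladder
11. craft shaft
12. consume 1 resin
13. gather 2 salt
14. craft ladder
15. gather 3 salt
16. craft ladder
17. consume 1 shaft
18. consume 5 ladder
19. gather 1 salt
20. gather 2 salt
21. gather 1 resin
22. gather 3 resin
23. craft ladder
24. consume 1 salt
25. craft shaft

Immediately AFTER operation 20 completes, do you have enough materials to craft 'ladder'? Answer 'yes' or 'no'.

After 1 (gather 2 salt): salt=2
After 2 (craft ladder): ladder=1
After 3 (gather 1 resin): ladder=1 resin=1
After 4 (gather 4 resin): ladder=1 resin=5
After 5 (gather 2 salt): ladder=1 resin=5 salt=2
After 6 (gather 1 salt): ladder=1 resin=5 salt=3
After 7 (gather 3 salt): ladder=1 resin=5 salt=6
After 8 (craft shaft): ladder=1 resin=3 salt=5 shaft=2
After 9 (craft ladder): ladder=2 resin=3 salt=3 shaft=2
After 10 (craft ladder): ladder=3 resin=3 salt=1 shaft=2
After 11 (craft shaft): ladder=3 resin=1 shaft=4
After 12 (consume 1 resin): ladder=3 shaft=4
After 13 (gather 2 salt): ladder=3 salt=2 shaft=4
After 14 (craft ladder): ladder=4 shaft=4
After 15 (gather 3 salt): ladder=4 salt=3 shaft=4
After 16 (craft ladder): ladder=5 salt=1 shaft=4
After 17 (consume 1 shaft): ladder=5 salt=1 shaft=3
After 18 (consume 5 ladder): salt=1 shaft=3
After 19 (gather 1 salt): salt=2 shaft=3
After 20 (gather 2 salt): salt=4 shaft=3

Answer: yes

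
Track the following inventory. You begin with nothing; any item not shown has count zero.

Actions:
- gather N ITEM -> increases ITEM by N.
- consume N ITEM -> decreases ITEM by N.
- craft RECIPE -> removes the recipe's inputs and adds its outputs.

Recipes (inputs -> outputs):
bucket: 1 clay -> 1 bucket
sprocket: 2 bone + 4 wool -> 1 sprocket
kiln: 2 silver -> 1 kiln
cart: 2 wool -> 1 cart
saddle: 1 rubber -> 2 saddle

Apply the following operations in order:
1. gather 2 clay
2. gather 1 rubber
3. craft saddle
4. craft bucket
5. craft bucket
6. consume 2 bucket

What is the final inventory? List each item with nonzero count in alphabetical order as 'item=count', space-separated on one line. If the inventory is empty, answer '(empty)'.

Answer: saddle=2

Derivation:
After 1 (gather 2 clay): clay=2
After 2 (gather 1 rubber): clay=2 rubber=1
After 3 (craft saddle): clay=2 saddle=2
After 4 (craft bucket): bucket=1 clay=1 saddle=2
After 5 (craft bucket): bucket=2 saddle=2
After 6 (consume 2 bucket): saddle=2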